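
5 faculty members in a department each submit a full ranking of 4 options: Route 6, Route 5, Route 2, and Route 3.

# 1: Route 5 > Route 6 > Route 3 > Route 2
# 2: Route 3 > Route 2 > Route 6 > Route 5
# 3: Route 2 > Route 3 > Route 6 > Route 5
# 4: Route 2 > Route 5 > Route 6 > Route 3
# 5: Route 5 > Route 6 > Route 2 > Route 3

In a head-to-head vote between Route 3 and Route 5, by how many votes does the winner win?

1

Ballots ranking Route 3 above Route 5: 2.
Ballots ranking Route 5 above Route 3: 3.
Route 5 wins 3–2, a margin of 1.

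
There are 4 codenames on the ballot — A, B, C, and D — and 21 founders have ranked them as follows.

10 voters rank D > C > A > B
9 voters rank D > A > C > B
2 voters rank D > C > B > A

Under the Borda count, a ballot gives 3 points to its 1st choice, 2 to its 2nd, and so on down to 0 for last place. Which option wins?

Borda scores:
  A: 10·1 + 9·2 + 2·0 = 28
  B: 10·0 + 9·0 + 2·1 = 2
  C: 10·2 + 9·1 + 2·2 = 33
  D: 10·3 + 9·3 + 2·3 = 63
D has the highest total.

D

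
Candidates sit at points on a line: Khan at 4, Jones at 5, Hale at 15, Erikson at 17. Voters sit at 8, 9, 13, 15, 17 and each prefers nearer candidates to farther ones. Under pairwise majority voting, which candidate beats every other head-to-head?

With single-peaked preferences on a line, the Condorcet winner is the candidate closest to the median voter.
The median voter (position 13) is closest to Hale at 15.
Check: Hale vs Jones — voters closer to Hale: 3 of 5.

Hale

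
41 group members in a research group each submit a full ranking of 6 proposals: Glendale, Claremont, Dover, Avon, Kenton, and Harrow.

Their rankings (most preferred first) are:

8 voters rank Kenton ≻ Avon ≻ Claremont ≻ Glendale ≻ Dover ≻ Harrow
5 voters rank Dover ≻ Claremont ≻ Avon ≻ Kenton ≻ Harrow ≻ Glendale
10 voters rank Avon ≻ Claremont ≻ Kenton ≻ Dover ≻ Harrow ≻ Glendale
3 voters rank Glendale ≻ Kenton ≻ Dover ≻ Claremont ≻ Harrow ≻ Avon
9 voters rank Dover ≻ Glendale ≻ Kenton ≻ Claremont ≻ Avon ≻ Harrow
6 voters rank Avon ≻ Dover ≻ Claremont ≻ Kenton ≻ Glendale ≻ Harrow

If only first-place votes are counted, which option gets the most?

First-place vote totals:
  Glendale: 3
  Claremont: 0
  Dover: 14
  Avon: 16
  Kenton: 8
  Harrow: 0
Avon has the most first-place votes.

Avon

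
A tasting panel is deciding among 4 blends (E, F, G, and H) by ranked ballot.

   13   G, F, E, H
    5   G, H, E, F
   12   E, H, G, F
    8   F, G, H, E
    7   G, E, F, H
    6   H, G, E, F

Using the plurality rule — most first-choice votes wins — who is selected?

G

First-place vote totals:
  E: 12
  F: 8
  G: 25
  H: 6
G has the most first-place votes.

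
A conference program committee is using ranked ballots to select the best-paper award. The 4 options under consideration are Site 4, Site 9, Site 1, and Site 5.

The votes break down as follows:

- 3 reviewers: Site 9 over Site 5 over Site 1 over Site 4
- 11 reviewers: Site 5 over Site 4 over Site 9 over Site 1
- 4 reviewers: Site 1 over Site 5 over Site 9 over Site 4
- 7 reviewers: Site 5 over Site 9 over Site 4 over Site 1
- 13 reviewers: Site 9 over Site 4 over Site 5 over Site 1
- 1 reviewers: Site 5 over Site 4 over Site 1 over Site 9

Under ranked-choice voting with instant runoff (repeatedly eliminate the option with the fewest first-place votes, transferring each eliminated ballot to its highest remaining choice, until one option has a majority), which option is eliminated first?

Round 1: Site 5 19, Site 9 16, Site 1 4, Site 4 0. Site 4 has the fewest and is eliminated.
Round 2: Site 5 19, Site 9 16, Site 1 4. Site 1 has the fewest and is eliminated.
Round 3: Site 5 23, Site 9 16. Site 5 has a majority.

Site 4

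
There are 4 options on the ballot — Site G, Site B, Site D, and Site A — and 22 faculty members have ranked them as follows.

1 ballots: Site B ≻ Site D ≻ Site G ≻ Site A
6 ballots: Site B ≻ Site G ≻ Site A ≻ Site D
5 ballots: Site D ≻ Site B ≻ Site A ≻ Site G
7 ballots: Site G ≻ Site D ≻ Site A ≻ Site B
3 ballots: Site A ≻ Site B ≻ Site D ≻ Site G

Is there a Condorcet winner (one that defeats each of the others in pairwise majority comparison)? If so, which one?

Head-to-head results (22 voters total):
Site G vs Site B: Site B wins 15–7.
Site G vs Site D: Site G wins 13–9.
Site G vs Site A: Site G wins 14–8.
Site B vs Site D: Site D wins 12–10.
Site B vs Site A: Site B wins 12–10.
Site D vs Site A: Site D wins 13–9.
No candidate beats all others: Site G beats Site D beats Site B beats Site G, a majority cycle.

No Condorcet winner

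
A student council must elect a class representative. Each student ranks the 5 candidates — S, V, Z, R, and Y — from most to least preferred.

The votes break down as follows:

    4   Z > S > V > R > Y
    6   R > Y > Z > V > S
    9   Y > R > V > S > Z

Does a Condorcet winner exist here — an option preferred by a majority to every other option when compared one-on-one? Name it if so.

R

Head-to-head results (19 voters total):
S vs V: V wins 15–4.
S vs Z: Z wins 10–9.
S vs R: R wins 15–4.
S vs Y: Y wins 15–4.
V vs Z: Z wins 10–9.
V vs R: R wins 15–4.
V vs Y: Y wins 15–4.
Z vs R: R wins 15–4.
Z vs Y: Y wins 15–4.
R vs Y: R wins 10–9.
R beats each rival — S (15–4), V (15–4), Z (15–4), Y (10–9) — so R is the Condorcet winner.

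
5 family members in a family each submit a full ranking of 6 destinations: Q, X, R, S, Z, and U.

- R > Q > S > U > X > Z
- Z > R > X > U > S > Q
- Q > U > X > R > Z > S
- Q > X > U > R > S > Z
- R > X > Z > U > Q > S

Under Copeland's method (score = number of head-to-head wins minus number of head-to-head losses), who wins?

R

Pairwise results:
  Q vs X: Q wins 3–2.
  Q vs R: R wins 3–2.
  Q vs S: Q wins 4–1.
  Q vs Z: Q wins 3–2.
  Q vs U: Q wins 3–2.
  X vs R: R wins 3–2.
  X vs S: X wins 4–1.
  X vs Z: X wins 4–1.
  X vs U: X wins 3–2.
  R vs S: R wins 5–0.
  R vs Z: R wins 4–1.
  R vs U: R wins 3–2.
  S vs Z: Z wins 3–2.
  S vs U: U wins 4–1.
  Z vs U: U wins 3–2.
Copeland scores (wins − losses):
  Q: 4 − 1 = 3
  X: 3 − 2 = 1
  R: 5 − 0 = 5
  S: 0 − 5 = -5
  Z: 1 − 4 = -3
  U: 2 − 3 = -1
R has the best Copeland score.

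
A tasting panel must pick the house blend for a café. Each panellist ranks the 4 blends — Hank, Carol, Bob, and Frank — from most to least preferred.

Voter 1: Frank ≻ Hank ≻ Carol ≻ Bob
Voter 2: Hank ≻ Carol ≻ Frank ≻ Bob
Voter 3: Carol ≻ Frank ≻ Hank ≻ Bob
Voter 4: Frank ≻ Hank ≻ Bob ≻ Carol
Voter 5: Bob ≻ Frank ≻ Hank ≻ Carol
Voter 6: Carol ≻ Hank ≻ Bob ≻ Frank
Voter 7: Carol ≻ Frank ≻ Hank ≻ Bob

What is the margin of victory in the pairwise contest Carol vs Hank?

1

Ballots ranking Carol above Hank: 3.
Ballots ranking Hank above Carol: 4.
Hank wins 4–3, a margin of 1.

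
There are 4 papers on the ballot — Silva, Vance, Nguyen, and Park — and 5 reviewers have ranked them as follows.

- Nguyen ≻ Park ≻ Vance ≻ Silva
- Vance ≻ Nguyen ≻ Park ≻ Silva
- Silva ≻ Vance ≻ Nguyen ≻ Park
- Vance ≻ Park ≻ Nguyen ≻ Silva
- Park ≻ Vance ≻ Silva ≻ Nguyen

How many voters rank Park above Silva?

4

Ballots ranking Park above Silva: 4.
Ballots ranking Silva above Park: 1.
So 4 of 5 voters prefer Park to Silva.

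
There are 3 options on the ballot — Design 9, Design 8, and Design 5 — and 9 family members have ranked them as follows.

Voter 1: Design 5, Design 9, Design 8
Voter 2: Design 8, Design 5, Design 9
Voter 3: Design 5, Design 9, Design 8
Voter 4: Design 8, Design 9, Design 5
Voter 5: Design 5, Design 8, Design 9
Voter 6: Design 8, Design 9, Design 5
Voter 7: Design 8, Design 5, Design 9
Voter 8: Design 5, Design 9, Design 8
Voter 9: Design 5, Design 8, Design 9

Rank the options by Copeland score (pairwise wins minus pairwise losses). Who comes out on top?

Pairwise results:
  Design 9 vs Design 8: Design 8 wins 6–3.
  Design 9 vs Design 5: Design 5 wins 7–2.
  Design 8 vs Design 5: Design 5 wins 5–4.
Copeland scores (wins − losses):
  Design 9: 0 − 2 = -2
  Design 8: 1 − 1 = 0
  Design 5: 2 − 0 = 2
Design 5 has the best Copeland score.

Design 5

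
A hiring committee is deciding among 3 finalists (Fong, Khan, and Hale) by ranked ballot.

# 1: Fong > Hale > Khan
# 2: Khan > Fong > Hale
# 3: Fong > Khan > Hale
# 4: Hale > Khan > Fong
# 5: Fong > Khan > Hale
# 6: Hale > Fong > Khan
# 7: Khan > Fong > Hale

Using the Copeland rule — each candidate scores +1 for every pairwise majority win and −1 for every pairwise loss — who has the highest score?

Fong

Pairwise results:
  Fong vs Khan: Fong wins 4–3.
  Fong vs Hale: Fong wins 5–2.
  Khan vs Hale: Khan wins 4–3.
Copeland scores (wins − losses):
  Fong: 2 − 0 = 2
  Khan: 1 − 1 = 0
  Hale: 0 − 2 = -2
Fong has the best Copeland score.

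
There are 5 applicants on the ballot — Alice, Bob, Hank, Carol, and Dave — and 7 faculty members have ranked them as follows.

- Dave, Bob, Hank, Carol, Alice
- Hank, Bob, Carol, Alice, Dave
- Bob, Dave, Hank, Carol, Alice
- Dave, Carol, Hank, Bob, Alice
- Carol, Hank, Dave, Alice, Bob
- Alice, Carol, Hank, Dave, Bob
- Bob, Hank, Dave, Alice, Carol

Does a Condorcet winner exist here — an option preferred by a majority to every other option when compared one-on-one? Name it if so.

Hank

Head-to-head results (7 voters total):
Alice vs Bob: Bob wins 5–2.
Alice vs Hank: Hank wins 6–1.
Alice vs Carol: Carol wins 5–2.
Alice vs Dave: Dave wins 5–2.
Bob vs Hank: Hank wins 4–3.
Bob vs Carol: Bob wins 4–3.
Bob vs Dave: Dave wins 4–3.
Hank vs Carol: Hank wins 4–3.
Hank vs Dave: Hank wins 4–3.
Carol vs Dave: Dave wins 4–3.
Hank beats each rival — Alice (6–1), Bob (4–3), Carol (4–3), Dave (4–3) — so Hank is the Condorcet winner.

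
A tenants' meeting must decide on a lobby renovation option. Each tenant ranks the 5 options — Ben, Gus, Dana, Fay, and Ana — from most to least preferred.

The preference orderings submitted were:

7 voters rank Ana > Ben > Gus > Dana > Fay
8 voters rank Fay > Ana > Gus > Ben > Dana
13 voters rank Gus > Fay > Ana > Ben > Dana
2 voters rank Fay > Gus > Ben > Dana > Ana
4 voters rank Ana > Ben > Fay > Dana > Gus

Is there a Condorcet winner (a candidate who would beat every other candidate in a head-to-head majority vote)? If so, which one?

Head-to-head results (34 voters total):
Ben vs Gus: Gus wins 23–11.
Ben vs Dana: Ben wins 34–0.
Ben vs Fay: Fay wins 23–11.
Ben vs Ana: Ana wins 32–2.
Gus vs Dana: Gus wins 30–4.
Gus vs Fay: Gus wins 20–14.
Gus vs Ana: Ana wins 19–15.
Dana vs Fay: Fay wins 27–7.
Dana vs Ana: Ana wins 32–2.
Fay vs Ana: Fay wins 23–11.
No candidate beats all others: Gus beats Fay beats Ana beats Gus, a majority cycle.

No Condorcet winner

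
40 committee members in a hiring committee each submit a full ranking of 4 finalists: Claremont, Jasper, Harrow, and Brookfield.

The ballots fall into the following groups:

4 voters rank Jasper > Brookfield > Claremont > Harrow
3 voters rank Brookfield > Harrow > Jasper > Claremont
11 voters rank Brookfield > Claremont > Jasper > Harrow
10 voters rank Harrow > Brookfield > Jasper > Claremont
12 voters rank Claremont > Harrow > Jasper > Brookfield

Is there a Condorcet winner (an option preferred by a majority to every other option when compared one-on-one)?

Head-to-head results (40 voters total):
Claremont vs Jasper: Claremont wins 23–17.
Claremont vs Harrow: Claremont wins 27–13.
Claremont vs Brookfield: Brookfield wins 28–12.
Jasper vs Harrow: Harrow wins 25–15.
Jasper vs Brookfield: Brookfield wins 24–16.
Harrow vs Brookfield: Harrow wins 22–18.
No candidate beats all others: Claremont beats Harrow beats Brookfield beats Claremont, a majority cycle.

No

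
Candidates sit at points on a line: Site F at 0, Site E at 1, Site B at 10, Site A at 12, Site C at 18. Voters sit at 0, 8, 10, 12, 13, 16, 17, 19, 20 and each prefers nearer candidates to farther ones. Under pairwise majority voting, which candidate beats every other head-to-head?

Site A

With single-peaked preferences on a line, the Condorcet winner is the candidate closest to the median voter.
The median voter (position 13) is closest to Site A at 12.
Check: Site A vs Site B — voters closer to Site A: 6 of 9.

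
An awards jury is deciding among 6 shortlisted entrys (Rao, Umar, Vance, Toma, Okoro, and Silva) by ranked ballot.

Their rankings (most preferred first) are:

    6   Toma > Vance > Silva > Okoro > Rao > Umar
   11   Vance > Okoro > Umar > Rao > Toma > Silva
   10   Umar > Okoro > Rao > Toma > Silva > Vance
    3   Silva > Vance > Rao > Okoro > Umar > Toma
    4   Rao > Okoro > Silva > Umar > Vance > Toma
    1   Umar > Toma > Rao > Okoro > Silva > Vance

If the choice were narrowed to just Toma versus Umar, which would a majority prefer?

Ballots ranking Toma above Umar: 6.
Ballots ranking Umar above Toma: 11+10+3+4+1 = 29.
Umar wins the head-to-head, 29–6.

Umar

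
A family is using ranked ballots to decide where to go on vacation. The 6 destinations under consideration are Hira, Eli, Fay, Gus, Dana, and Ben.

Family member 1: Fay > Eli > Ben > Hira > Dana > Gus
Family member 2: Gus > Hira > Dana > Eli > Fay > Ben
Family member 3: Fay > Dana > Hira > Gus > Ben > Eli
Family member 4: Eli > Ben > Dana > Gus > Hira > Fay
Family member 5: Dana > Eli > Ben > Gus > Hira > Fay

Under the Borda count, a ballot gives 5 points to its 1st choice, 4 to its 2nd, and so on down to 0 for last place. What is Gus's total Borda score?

11

Borda scores:
  Hira: 2 + 4 + 3 + 1 + 1 = 11
  Eli: 4 + 2 + 0 + 5 + 4 = 15
  Fay: 5 + 1 + 5 + 0 + 0 = 11
  Gus: 0 + 5 + 2 + 2 + 2 = 11
  Dana: 1 + 3 + 4 + 3 + 5 = 16
  Ben: 3 + 0 + 1 + 4 + 3 = 11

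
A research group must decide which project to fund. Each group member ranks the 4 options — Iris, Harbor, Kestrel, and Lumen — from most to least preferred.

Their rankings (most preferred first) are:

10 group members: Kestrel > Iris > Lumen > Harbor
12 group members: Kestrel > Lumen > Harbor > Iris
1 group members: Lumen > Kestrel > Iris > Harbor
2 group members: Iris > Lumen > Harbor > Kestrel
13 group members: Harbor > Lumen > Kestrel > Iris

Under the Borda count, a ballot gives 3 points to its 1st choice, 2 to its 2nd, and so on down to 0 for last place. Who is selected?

Kestrel

Borda scores:
  Iris: 10·2 + 12·0 + 1 + 2·3 + 13·0 = 27
  Harbor: 10·0 + 12·1 + 0 + 2·1 + 13·3 = 53
  Kestrel: 10·3 + 12·3 + 2 + 2·0 + 13·1 = 81
  Lumen: 10·1 + 12·2 + 3 + 2·2 + 13·2 = 67
Kestrel has the highest total.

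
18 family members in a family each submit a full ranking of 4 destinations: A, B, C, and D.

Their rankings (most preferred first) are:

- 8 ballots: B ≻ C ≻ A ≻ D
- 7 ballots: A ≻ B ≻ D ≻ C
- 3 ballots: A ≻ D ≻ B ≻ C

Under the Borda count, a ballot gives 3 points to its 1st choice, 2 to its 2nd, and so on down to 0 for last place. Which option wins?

Borda scores:
  A: 8·1 + 7·3 + 3·3 = 38
  B: 8·3 + 7·2 + 3·1 = 41
  C: 8·2 + 7·0 + 3·0 = 16
  D: 8·0 + 7·1 + 3·2 = 13
B has the highest total.

B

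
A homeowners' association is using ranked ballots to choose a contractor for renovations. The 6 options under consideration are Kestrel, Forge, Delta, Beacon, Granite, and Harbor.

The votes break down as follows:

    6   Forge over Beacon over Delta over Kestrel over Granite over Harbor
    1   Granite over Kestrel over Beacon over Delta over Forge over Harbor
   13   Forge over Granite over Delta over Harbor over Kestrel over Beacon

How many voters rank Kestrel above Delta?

Ballots ranking Kestrel above Delta: 1.
Ballots ranking Delta above Kestrel: 6+13 = 19.
So 1 of 20 voters prefer Kestrel to Delta.

1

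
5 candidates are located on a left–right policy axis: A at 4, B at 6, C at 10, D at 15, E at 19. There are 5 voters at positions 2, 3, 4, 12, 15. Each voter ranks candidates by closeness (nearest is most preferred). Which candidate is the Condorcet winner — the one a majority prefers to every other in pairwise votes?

A

With single-peaked preferences on a line, the Condorcet winner is the candidate closest to the median voter.
The median voter (position 4) is closest to A at 4.
Check: A vs C — voters closer to A: 3 of 5.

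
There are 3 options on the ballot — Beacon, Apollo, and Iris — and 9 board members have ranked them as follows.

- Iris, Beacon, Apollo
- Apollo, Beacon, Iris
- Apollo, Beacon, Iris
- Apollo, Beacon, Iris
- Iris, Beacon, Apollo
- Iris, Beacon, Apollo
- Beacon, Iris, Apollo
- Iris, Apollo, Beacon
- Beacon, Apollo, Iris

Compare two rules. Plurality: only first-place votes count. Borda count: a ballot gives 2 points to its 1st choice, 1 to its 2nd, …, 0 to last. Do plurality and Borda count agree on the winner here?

Plurality first-place counts: Beacon 2, Apollo 3, Iris 4 → Iris.
Borda totals: Beacon 10, Apollo 8, Iris 9 → Beacon.
The two rules disagree: plurality picks Iris, Borda picks Beacon.

No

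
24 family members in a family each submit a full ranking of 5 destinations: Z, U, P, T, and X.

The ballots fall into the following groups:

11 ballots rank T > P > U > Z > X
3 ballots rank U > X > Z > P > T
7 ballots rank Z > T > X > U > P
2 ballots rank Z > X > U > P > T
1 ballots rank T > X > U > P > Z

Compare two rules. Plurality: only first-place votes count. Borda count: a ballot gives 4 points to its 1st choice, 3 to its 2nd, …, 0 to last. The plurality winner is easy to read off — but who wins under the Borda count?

Plurality first-place counts: Z 9, U 3, P 0, T 12, X 0 → T.
Borda totals: Z 53, U 47, P 39, T 69, X 32 → T.

T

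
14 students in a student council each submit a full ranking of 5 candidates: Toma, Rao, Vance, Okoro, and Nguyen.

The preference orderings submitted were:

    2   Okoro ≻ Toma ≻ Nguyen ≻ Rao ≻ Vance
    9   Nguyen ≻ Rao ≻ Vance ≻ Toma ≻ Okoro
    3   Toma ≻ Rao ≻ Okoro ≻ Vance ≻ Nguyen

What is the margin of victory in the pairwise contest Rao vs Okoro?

10

Ballots ranking Rao above Okoro: 9+3 = 12.
Ballots ranking Okoro above Rao: 2.
Rao wins 12–2, a margin of 10.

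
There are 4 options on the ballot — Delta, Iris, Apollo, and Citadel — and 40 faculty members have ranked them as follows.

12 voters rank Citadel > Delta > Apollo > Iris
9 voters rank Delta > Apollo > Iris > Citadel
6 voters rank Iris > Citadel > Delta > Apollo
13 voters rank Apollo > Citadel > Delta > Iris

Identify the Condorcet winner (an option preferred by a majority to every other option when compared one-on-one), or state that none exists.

There is no Condorcet winner

Head-to-head results (40 voters total):
Delta vs Iris: Delta wins 34–6.
Delta vs Apollo: Delta wins 27–13.
Delta vs Citadel: Citadel wins 31–9.
Iris vs Apollo: Apollo wins 34–6.
Iris vs Citadel: Citadel wins 25–15.
Apollo vs Citadel: Apollo wins 22–18.
No candidate beats all others: Delta beats Apollo beats Citadel beats Delta, a majority cycle.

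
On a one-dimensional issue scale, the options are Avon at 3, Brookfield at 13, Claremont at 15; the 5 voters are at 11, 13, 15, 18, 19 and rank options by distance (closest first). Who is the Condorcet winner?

Claremont

With single-peaked preferences on a line, the Condorcet winner is the candidate closest to the median voter.
The median voter (position 15) is closest to Claremont at 15.
Check: Claremont vs Brookfield — voters closer to Claremont: 3 of 5.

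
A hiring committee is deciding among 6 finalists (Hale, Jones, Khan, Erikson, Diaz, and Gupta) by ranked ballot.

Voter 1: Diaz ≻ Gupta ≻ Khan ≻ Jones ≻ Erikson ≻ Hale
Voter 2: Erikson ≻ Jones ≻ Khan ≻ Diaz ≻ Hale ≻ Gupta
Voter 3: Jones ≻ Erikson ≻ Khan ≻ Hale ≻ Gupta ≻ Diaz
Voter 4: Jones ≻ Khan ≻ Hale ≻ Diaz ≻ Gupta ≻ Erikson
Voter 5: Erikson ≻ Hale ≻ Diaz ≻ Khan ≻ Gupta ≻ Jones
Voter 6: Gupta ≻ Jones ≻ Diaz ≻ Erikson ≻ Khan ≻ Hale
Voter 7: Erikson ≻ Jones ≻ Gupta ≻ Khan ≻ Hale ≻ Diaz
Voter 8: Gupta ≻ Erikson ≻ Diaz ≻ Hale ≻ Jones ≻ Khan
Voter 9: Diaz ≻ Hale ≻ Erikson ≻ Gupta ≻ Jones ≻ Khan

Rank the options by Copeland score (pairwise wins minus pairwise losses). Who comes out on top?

Erikson

Pairwise results:
  Hale vs Jones: Jones wins 6–3.
  Hale vs Khan: Khan wins 6–3.
  Hale vs Erikson: Erikson wins 7–2.
  Hale vs Diaz: Diaz wins 5–4.
  Hale vs Gupta: Hale wins 5–4.
  Jones vs Khan: Jones wins 7–2.
  Jones vs Erikson: Erikson wins 5–4.
  Jones vs Diaz: Jones wins 5–4.
  Jones vs Gupta: Gupta wins 5–4.
  Khan vs Erikson: Erikson wins 7–2.
  Khan vs Diaz: Diaz wins 5–4.
  Khan vs Gupta: Gupta wins 5–4.
  Erikson vs Diaz: Erikson wins 5–4.
  Erikson vs Gupta: Erikson wins 5–4.
  Diaz vs Gupta: Diaz wins 5–4.
Copeland scores (wins − losses):
  Hale: 1 − 4 = -3
  Jones: 3 − 2 = 1
  Khan: 1 − 4 = -3
  Erikson: 5 − 0 = 5
  Diaz: 3 − 2 = 1
  Gupta: 2 − 3 = -1
Erikson has the best Copeland score.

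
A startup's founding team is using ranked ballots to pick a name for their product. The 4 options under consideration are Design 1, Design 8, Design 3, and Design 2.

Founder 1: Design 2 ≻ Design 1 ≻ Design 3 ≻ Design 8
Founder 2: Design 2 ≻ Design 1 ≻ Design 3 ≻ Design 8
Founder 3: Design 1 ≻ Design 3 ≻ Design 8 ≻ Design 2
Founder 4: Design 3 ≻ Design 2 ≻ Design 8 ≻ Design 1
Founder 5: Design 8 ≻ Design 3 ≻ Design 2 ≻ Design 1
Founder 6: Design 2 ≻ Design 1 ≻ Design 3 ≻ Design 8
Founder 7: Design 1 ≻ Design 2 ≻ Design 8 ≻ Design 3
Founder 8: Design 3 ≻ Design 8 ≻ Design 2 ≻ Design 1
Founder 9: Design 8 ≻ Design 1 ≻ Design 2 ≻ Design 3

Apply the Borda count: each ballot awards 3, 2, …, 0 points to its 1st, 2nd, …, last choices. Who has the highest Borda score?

Design 2

Borda scores:
  Design 1: 2 + 2 + 3 + 0 + 0 + 2 + 3 + 0 + 2 = 14
  Design 8: 0 + 0 + 1 + 1 + 3 + 0 + 1 + 2 + 3 = 11
  Design 3: 1 + 1 + 2 + 3 + 2 + 1 + 0 + 3 + 0 = 13
  Design 2: 3 + 3 + 0 + 2 + 1 + 3 + 2 + 1 + 1 = 16
Design 2 has the highest total.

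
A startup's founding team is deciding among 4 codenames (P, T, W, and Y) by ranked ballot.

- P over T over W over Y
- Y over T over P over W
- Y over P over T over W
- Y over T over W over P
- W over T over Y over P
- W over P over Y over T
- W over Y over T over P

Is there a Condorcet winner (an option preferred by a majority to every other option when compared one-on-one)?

No

Head-to-head results (7 voters total):
P vs T: T wins 4–3.
P vs W: W wins 4–3.
P vs Y: Y wins 5–2.
T vs W: T wins 4–3.
T vs Y: Y wins 5–2.
W vs Y: W wins 4–3.
No candidate beats all others: T beats W beats Y beats T, a majority cycle.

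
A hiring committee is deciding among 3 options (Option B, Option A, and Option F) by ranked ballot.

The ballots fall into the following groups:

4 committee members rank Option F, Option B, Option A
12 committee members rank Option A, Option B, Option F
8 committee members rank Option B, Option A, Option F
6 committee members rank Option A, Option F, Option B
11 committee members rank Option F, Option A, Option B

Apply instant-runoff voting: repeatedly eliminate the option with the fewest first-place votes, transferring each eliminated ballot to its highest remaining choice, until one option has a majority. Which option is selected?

Round 1: Option A 18, Option F 15, Option B 8. Option B has the fewest and is eliminated.
Round 2: Option A 26, Option F 15. Option A has a majority.

Option A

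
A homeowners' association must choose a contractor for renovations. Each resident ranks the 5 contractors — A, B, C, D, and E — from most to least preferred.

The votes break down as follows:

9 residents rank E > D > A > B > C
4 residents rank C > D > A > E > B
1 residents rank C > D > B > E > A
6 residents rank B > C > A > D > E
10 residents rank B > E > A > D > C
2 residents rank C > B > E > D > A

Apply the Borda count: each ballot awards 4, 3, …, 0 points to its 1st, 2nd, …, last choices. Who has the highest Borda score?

Borda scores:
  A: 9·2 + 4·2 + 0 + 6·2 + 10·2 + 2·0 = 58
  B: 9·1 + 4·0 + 2 + 6·4 + 10·4 + 2·3 = 81
  C: 9·0 + 4·4 + 4 + 6·3 + 10·0 + 2·4 = 46
  D: 9·3 + 4·3 + 3 + 6·1 + 10·1 + 2·1 = 60
  E: 9·4 + 4·1 + 1 + 6·0 + 10·3 + 2·2 = 75
B has the highest total.

B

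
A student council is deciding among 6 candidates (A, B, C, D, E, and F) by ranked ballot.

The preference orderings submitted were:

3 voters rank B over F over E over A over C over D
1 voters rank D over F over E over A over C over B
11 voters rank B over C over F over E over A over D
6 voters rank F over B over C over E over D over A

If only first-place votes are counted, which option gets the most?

B

First-place vote totals:
  A: 0
  B: 14
  C: 0
  D: 1
  E: 0
  F: 6
B has the most first-place votes.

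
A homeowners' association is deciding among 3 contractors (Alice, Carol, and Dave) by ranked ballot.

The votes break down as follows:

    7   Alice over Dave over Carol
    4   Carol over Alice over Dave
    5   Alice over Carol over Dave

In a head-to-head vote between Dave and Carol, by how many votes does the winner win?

Ballots ranking Dave above Carol: 7.
Ballots ranking Carol above Dave: 4+5 = 9.
Carol wins 9–7, a margin of 2.

2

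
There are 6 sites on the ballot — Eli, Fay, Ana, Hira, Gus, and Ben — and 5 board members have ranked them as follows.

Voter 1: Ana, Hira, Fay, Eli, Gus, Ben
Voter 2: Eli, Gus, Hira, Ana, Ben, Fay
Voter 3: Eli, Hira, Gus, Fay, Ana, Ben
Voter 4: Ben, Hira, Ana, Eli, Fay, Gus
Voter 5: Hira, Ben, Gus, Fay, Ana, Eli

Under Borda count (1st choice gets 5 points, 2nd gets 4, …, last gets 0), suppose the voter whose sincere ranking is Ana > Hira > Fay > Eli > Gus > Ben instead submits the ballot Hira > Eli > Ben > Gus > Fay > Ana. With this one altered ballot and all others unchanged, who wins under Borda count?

Hira

Borda totals with the altered ballot: Eli 16, Fay 6, Ana 7, Hira 21, Gus 12, Ben 13.
The winner is unchanged: still Hira.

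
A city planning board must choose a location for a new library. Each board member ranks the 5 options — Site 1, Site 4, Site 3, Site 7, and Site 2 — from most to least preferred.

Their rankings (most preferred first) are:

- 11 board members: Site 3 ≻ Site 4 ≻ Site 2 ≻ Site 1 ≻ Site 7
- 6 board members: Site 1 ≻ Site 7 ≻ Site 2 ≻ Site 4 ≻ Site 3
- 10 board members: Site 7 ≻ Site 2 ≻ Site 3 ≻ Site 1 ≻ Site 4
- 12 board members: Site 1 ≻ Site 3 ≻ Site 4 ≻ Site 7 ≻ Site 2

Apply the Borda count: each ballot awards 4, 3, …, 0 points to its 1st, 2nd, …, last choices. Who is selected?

Site 3

Borda scores:
  Site 1: 11·1 + 6·4 + 10·1 + 12·4 = 93
  Site 4: 11·3 + 6·1 + 10·0 + 12·2 = 63
  Site 3: 11·4 + 6·0 + 10·2 + 12·3 = 100
  Site 7: 11·0 + 6·3 + 10·4 + 12·1 = 70
  Site 2: 11·2 + 6·2 + 10·3 + 12·0 = 64
Site 3 has the highest total.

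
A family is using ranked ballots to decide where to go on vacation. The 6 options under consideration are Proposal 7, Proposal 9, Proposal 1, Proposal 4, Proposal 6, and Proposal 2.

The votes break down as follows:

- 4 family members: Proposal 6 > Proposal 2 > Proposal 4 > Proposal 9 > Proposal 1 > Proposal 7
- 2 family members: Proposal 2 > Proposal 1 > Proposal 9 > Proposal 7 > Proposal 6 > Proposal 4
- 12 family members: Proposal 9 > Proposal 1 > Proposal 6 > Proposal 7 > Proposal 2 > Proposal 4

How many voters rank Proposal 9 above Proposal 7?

18

Ballots ranking Proposal 9 above Proposal 7: 4+2+12 = 18.
Ballots ranking Proposal 7 above Proposal 9: 0.
So 18 of 18 voters prefer Proposal 9 to Proposal 7.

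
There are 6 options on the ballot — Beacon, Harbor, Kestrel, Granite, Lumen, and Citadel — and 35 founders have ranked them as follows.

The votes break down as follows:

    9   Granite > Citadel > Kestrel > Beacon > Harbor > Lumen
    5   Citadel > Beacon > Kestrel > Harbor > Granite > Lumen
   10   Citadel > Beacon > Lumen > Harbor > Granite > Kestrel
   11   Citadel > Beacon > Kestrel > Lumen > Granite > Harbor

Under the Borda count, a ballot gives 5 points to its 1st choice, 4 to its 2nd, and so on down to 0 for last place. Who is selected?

Borda scores:
  Beacon: 9·2 + 5·4 + 10·4 + 11·4 = 122
  Harbor: 9·1 + 5·2 + 10·2 + 11·0 = 39
  Kestrel: 9·3 + 5·3 + 10·0 + 11·3 = 75
  Granite: 9·5 + 5·1 + 10·1 + 11·1 = 71
  Lumen: 9·0 + 5·0 + 10·3 + 11·2 = 52
  Citadel: 9·4 + 5·5 + 10·5 + 11·5 = 166
Citadel has the highest total.

Citadel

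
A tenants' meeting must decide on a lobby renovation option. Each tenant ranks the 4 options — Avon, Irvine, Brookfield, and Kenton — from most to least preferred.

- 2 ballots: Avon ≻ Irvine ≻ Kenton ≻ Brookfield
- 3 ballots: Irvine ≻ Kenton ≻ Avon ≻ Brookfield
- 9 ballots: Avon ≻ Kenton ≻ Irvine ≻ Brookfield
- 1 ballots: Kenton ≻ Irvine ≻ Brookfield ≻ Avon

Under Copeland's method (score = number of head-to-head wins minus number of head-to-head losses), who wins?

Pairwise results:
  Avon vs Irvine: Avon wins 11–4.
  Avon vs Brookfield: Avon wins 14–1.
  Avon vs Kenton: Avon wins 11–4.
  Irvine vs Brookfield: Irvine wins 15–0.
  Irvine vs Kenton: Kenton wins 10–5.
  Brookfield vs Kenton: Kenton wins 15–0.
Copeland scores (wins − losses):
  Avon: 3 − 0 = 3
  Irvine: 1 − 2 = -1
  Brookfield: 0 − 3 = -3
  Kenton: 2 − 1 = 1
Avon has the best Copeland score.

Avon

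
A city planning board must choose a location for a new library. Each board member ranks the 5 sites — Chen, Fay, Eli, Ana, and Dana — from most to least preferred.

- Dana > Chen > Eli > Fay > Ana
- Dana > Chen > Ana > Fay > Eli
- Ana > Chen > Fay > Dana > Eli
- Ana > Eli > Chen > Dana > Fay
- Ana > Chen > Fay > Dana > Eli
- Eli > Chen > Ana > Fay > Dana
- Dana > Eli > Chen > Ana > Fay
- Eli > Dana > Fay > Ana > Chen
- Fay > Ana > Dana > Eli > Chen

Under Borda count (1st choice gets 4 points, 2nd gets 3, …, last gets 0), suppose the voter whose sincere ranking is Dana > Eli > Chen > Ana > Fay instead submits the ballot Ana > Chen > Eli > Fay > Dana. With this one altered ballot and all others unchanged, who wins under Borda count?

Borda totals with the altered ballot: Chen 20, Fay 14, Eli 16, Ana 24, Dana 16.
The winner is unchanged: still Ana.

Ana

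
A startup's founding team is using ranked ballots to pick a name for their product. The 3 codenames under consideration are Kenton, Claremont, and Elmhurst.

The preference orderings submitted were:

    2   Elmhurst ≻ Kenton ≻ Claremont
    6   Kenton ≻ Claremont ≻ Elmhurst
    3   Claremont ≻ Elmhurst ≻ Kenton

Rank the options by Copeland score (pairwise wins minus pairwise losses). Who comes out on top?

Pairwise results:
  Kenton vs Claremont: Kenton wins 8–3.
  Kenton vs Elmhurst: Kenton wins 6–5.
  Claremont vs Elmhurst: Claremont wins 9–2.
Copeland scores (wins − losses):
  Kenton: 2 − 0 = 2
  Claremont: 1 − 1 = 0
  Elmhurst: 0 − 2 = -2
Kenton has the best Copeland score.

Kenton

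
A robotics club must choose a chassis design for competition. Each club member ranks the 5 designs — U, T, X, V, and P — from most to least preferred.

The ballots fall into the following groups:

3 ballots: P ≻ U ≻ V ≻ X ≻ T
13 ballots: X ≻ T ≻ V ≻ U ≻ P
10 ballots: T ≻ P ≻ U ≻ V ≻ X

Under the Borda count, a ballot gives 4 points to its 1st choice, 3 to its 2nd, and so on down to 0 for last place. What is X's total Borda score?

Borda scores:
  U: 3·3 + 13·1 + 10·2 = 42
  T: 3·0 + 13·3 + 10·4 = 79
  X: 3·1 + 13·4 + 10·0 = 55
  V: 3·2 + 13·2 + 10·1 = 42
  P: 3·4 + 13·0 + 10·3 = 42

55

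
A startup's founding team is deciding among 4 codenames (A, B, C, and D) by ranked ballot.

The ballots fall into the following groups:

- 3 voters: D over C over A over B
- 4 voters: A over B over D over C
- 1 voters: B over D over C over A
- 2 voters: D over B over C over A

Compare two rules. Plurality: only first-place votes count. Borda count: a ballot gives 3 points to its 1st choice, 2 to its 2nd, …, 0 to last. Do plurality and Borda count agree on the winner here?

Plurality first-place counts: A 4, B 1, C 0, D 5 → D.
Borda totals: A 15, B 15, C 9, D 21 → D.
The two rules agree on D.

Yes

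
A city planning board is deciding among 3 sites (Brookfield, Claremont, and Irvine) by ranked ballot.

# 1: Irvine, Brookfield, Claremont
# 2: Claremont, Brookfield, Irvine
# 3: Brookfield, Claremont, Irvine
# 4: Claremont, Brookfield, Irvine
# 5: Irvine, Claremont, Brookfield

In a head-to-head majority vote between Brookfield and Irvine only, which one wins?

Brookfield

Ballots ranking Brookfield above Irvine: 3.
Ballots ranking Irvine above Brookfield: 2.
Brookfield wins the head-to-head, 3–2.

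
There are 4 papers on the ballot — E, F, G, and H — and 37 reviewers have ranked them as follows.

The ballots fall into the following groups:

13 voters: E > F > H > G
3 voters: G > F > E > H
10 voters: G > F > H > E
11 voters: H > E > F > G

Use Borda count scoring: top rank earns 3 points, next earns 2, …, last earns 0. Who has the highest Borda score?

Borda scores:
  E: 13·3 + 3·1 + 10·0 + 11·2 = 64
  F: 13·2 + 3·2 + 10·2 + 11·1 = 63
  G: 13·0 + 3·3 + 10·3 + 11·0 = 39
  H: 13·1 + 3·0 + 10·1 + 11·3 = 56
E has the highest total.

E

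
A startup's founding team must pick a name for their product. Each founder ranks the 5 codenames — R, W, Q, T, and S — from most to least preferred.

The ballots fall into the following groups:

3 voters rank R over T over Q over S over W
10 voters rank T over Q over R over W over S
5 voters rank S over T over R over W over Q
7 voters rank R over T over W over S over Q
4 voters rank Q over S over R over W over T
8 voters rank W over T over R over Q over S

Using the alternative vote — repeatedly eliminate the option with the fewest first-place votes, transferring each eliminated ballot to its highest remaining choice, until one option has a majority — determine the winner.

Round 1: R 10, T 10, W 8, S 5, Q 4. Q has the fewest and is eliminated.
Round 2: R 10, T 10, S 9, W 8. W has the fewest and is eliminated.
Round 3: T 18, R 10, S 9. S has the fewest and is eliminated.
Round 4: T 23, R 14. T has a majority.

T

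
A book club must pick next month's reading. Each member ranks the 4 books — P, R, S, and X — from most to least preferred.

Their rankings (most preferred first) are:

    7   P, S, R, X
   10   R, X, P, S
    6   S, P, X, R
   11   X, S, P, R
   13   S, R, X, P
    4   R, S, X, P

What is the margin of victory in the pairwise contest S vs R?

Ballots ranking S above R: 7+6+11+13 = 37.
Ballots ranking R above S: 10+4 = 14.
S wins 37–14, a margin of 23.

23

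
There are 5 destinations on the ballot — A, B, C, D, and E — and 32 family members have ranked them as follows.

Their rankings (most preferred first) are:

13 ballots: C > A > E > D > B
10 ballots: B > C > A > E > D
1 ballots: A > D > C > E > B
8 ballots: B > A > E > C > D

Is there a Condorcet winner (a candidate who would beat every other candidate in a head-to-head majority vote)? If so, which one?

B

Head-to-head results (32 voters total):
A vs B: B wins 18–14.
A vs C: C wins 23–9.
A vs D: A wins 32–0.
A vs E: A wins 32–0.
B vs C: B wins 18–14.
B vs D: B wins 18–14.
B vs E: B wins 18–14.
C vs D: C wins 31–1.
C vs E: C wins 24–8.
D vs E: E wins 31–1.
B beats each rival — A (18–14), C (18–14), D (18–14), E (18–14) — so B is the Condorcet winner.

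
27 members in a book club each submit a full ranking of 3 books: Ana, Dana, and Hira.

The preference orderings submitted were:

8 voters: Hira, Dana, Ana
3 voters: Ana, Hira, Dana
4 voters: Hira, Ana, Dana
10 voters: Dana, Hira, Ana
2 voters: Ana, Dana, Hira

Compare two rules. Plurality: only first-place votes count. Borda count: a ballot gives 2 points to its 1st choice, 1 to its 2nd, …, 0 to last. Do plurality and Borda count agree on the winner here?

Plurality first-place counts: Ana 5, Dana 10, Hira 12 → Hira.
Borda totals: Ana 14, Dana 30, Hira 37 → Hira.
The two rules agree on Hira.

Yes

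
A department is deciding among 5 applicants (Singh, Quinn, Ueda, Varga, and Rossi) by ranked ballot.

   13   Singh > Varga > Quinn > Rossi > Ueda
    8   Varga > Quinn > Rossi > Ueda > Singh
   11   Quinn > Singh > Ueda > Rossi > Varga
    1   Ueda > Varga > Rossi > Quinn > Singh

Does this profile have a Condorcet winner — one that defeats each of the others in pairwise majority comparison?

No

Head-to-head results (33 voters total):
Singh vs Quinn: Quinn wins 20–13.
Singh vs Ueda: Singh wins 24–9.
Singh vs Varga: Singh wins 24–9.
Singh vs Rossi: Singh wins 24–9.
Quinn vs Ueda: Quinn wins 32–1.
Quinn vs Varga: Varga wins 22–11.
Quinn vs Rossi: Quinn wins 32–1.
Ueda vs Varga: Varga wins 21–12.
Ueda vs Rossi: Rossi wins 21–12.
Varga vs Rossi: Varga wins 22–11.
No candidate beats all others: Singh beats Varga beats Quinn beats Singh, a majority cycle.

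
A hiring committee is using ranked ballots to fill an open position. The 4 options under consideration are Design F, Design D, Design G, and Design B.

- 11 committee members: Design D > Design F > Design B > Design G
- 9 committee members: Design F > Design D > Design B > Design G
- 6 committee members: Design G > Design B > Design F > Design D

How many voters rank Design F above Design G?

20

Ballots ranking Design F above Design G: 11+9 = 20.
Ballots ranking Design G above Design F: 6.
So 20 of 26 voters prefer Design F to Design G.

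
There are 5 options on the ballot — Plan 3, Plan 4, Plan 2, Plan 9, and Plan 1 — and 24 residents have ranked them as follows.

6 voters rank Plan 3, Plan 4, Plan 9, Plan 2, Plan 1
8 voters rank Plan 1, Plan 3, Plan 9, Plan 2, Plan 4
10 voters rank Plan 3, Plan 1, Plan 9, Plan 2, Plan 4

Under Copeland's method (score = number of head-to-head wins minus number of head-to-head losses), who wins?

Plan 3

Pairwise results:
  Plan 3 vs Plan 4: Plan 3 wins 24–0.
  Plan 3 vs Plan 2: Plan 3 wins 24–0.
  Plan 3 vs Plan 9: Plan 3 wins 24–0.
  Plan 3 vs Plan 1: Plan 3 wins 16–8.
  Plan 4 vs Plan 2: Plan 2 wins 18–6.
  Plan 4 vs Plan 9: Plan 9 wins 18–6.
  Plan 4 vs Plan 1: Plan 1 wins 18–6.
  Plan 2 vs Plan 9: Plan 9 wins 24–0.
  Plan 2 vs Plan 1: Plan 1 wins 18–6.
  Plan 9 vs Plan 1: Plan 1 wins 18–6.
Copeland scores (wins − losses):
  Plan 3: 4 − 0 = 4
  Plan 4: 0 − 4 = -4
  Plan 2: 1 − 3 = -2
  Plan 9: 2 − 2 = 0
  Plan 1: 3 − 1 = 2
Plan 3 has the best Copeland score.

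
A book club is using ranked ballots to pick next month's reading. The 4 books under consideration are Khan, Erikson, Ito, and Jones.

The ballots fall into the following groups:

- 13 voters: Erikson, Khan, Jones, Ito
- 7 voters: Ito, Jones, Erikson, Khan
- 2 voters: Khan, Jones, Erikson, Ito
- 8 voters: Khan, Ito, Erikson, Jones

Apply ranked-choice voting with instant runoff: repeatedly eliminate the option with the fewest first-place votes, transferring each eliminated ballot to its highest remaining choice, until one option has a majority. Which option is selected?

Round 1: Erikson 13, Khan 10, Ito 7, Jones 0. Jones has the fewest and is eliminated.
Round 2: Erikson 13, Khan 10, Ito 7. Ito has the fewest and is eliminated.
Round 3: Erikson 20, Khan 10. Erikson has a majority.

Erikson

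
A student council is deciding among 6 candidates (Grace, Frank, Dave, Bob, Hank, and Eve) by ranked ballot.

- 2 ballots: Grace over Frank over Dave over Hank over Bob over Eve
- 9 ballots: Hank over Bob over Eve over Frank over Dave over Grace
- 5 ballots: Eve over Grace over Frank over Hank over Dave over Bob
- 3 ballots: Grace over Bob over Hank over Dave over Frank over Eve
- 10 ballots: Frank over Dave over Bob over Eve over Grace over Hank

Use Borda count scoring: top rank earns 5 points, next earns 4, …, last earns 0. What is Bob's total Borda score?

80

Borda scores:
  Grace: 2·5 + 9·0 + 5·4 + 3·5 + 10·1 = 55
  Frank: 2·4 + 9·2 + 5·3 + 3·1 + 10·5 = 94
  Dave: 2·3 + 9·1 + 5·1 + 3·2 + 10·4 = 66
  Bob: 2·1 + 9·4 + 5·0 + 3·4 + 10·3 = 80
  Hank: 2·2 + 9·5 + 5·2 + 3·3 + 10·0 = 68
  Eve: 2·0 + 9·3 + 5·5 + 3·0 + 10·2 = 72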